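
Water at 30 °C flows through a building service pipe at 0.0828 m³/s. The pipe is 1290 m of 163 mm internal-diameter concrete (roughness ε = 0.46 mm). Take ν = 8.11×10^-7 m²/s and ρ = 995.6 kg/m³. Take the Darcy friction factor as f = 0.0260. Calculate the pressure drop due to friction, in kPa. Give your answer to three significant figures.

V = 4Q/(πD²) = 4·0.0828/(π·0.163²) = 3.968 m/s
h_f = f(L/D)V²/(2g) = 0.02600·(1290/0.163)·3.968²/(2·9.81) = 165.1 m
Δp = ρg·h_f = 995.6·9.81·165.1 = 1613 kPa

Δp ≈ 1610 kPa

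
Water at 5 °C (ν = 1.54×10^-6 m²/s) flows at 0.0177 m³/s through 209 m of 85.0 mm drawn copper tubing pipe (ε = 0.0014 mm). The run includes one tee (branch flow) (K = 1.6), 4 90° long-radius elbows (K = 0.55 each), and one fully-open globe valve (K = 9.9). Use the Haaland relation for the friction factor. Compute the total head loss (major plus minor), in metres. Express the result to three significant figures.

V = 4Q/(πD²) = 3.119 m/s; V²/2g = 0.4959 m
Re = 1.72×10^5, ε/D = 1.65×10^-5 → f = 0.01605 (Haaland)
Major: h_f = f(L/D)·V²/2g = 0.01605·2459·0.4959 = 19.57 m
Minor: ΣK = 13.7; h_m = ΣK·V²/2g = 6.794 m
Total H_L = 19.57 + 6.794 = 26.37 m

H_L ≈ 26.4 m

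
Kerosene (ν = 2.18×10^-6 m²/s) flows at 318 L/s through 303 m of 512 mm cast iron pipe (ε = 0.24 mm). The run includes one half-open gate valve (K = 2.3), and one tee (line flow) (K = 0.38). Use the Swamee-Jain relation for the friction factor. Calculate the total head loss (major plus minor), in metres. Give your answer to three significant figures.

V = 4Q/(πD²) = 1.545 m/s; V²/2g = 0.1216 m
Re = 3.63×10^5, ε/D = 4.69×10^-4 → f = 0.01791 (Swamee-Jain)
Major: h_f = f(L/D)·V²/2g = 0.01791·591.8·0.1216 = 1.289 m
Minor: ΣK = 2.68; h_m = ΣK·V²/2g = 0.3259 m
Total H_L = 1.289 + 0.3259 = 1.615 m

H_L ≈ 1.61 m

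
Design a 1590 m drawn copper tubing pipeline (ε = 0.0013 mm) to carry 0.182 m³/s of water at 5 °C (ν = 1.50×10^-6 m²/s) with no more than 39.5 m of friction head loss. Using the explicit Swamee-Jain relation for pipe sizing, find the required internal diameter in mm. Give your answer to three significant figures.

D ≈ 273 mm

Swamee-Jain (Type III): D = 0.66·[ε^1.25·(LQ²/(gh_f))^4.75 + ν·Q^9.4·(L/(gh_f))^5.2]^0.04
LQ²/(gh_f) = 0.1359; L/(gh_f) = 4.103
Term 1 = ε^1.25·(…)^4.75 = 3.35×10^-12; Term 2 = ν·Q^9.4·(…)^5.2 = 2.56×10^-10
D = 0.66·(3.35×10^-12 + 2.56×10^-10)^0.04 = 0.2730 m = 273 mm
Check: V = 3.11 m/s, Re = 5.66×10^5, f = 0.01289, h_f = 37.0 m ≈ 39.5 m ✓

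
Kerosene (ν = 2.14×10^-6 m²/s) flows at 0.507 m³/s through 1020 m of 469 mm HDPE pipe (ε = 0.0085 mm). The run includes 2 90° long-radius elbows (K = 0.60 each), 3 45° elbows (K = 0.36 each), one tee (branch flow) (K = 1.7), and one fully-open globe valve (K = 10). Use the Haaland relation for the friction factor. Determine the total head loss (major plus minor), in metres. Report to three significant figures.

V = 4Q/(πD²) = 2.935 m/s; V²/2g = 0.4390 m
Re = 6.43×10^5, ε/D = 1.81×10^-5 → f = 0.01275 (Haaland)
Major: h_f = f(L/D)·V²/2g = 0.01275·2175·0.4390 = 12.17 m
Minor: ΣK = 14.0; h_m = ΣK·V²/2g = 6.137 m
Total H_L = 12.17 + 6.137 = 18.31 m

H_L ≈ 18.3 m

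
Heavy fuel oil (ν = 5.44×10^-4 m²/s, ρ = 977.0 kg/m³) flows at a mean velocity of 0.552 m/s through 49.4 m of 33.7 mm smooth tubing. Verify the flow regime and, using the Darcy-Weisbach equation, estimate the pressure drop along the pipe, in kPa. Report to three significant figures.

Δp ≈ 408 kPa

Re = VD/ν = 0.552·0.03370/5.44×10^-4 = 34.2 → laminar (Re < 2300)
f = 64/Re = 1.872
h_f = f(L/D)V²/(2g) = 1.872·(49.4/0.03370)·0.552²/(2·9.81) = 42.61 m
Δp = ρg·h_f = 977.0·9.81·42.61 = 408.4 kPa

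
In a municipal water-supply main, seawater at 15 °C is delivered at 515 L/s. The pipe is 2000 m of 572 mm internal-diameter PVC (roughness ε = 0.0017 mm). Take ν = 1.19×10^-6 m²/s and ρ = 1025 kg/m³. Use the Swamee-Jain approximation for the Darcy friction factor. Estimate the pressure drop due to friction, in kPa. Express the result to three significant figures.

Δp ≈ 84.6 kPa

V = 4Q/(πD²) = 4·0.515/(π·0.572²) = 2.004 m/s
Re = VD/ν = 2.004·0.572/1.19×10^-6 = 9.63×10^5 → turbulent
ε/D = 0.0017/572 = 2.97×10^-6
Swamee-Jain: f = 0.01175
h_f = f(L/D)V²/(2g) = 0.01175·(2000/0.572)·2.004²/(2·9.81) = 8.413 m
Δp = ρg·h_f = 1025·9.81·8.413 = 84.60 kPa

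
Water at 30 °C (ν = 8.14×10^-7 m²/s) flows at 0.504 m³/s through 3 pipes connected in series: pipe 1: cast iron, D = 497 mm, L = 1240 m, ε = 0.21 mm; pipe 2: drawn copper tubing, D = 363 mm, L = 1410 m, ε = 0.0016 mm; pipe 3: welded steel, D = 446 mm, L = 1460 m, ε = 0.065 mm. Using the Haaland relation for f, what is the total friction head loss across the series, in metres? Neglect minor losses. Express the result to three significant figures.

H ≈ 86.2 m

Pipe 1: V = 2.598 m/s, Re = 1.59×10^6, ε/D = 4.23×10^-4, f = 0.01644, h_1 = f(L/D)V²/2g = 14.11 m
Pipe 2: V = 4.870 m/s, Re = 2.17×10^6, ε/D = 4.41×10^-6, f = 0.01034, h_2 = f(L/D)V²/2g = 48.56 m
Pipe 3: V = 3.226 m/s, Re = 1.77×10^6, ε/D = 1.46×10^-4, f = 0.01354, h_3 = f(L/D)V²/2g = 23.51 m
Series → Q common, losses add: H = Σh = 86.18 m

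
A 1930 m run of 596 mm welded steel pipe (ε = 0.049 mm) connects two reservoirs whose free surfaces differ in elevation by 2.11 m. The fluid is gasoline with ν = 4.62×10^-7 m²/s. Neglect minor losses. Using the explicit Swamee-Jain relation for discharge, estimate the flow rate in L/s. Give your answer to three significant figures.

Swamee-Jain (Type II): Q = -0.965·√(gD⁵h_f/L)·ln[ε/(3.7D) + √(3.17ν²L/(gD³h_f))]
√(gD⁵h_f/L) = √(9.81·0.596⁵·2.11/1930) = 0.02840
ε/(3.7D) = 2.22×10^-5; √(3.17ν²L/(gD³h_f)) = 1.73×10^-5
Q = -0.965·0.02840·ln(3.948×10^-5) = 0.2779 m³/s
Check: V = 0.996 m/s, Re = 1.28×10^6, f = 0.01295, h_f = 2.12 m ≈ 2.11 m ✓

Q ≈ 278 L/s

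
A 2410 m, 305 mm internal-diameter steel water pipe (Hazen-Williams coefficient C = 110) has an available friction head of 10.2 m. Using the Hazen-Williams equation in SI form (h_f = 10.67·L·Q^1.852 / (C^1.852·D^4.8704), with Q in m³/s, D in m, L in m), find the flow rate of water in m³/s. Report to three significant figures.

Rearranging: Q = [h_f·C^1.852·D^4.8704 / (10.67·L)]^(1/1.852)
Q = [10.2·110^1.852·0.305^4.8704 / (10.67·2410)]^0.540 = 0.07055 m³/s

Q ≈ 0.0705 m³/s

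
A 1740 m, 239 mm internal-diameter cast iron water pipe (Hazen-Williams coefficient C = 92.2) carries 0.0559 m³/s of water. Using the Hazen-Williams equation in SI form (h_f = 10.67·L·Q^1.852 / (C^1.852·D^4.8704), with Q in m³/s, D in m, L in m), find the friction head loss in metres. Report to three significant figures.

h_f = 10.67·1740·0.0559^1.852 / (92.2^1.852·0.239^4.8704) = 21.76 m

h_f ≈ 21.8 m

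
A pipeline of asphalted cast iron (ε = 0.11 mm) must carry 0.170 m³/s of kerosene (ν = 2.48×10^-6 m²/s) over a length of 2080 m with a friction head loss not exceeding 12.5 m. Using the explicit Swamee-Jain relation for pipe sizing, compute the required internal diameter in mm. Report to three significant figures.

D ≈ 375 mm

Swamee-Jain (Type III): D = 0.66·[ε^1.25·(LQ²/(gh_f))^4.75 + ν·Q^9.4·(L/(gh_f))^5.2]^0.04
LQ²/(gh_f) = 0.4902; L/(gh_f) = 16.96
Term 1 = ε^1.25·(…)^4.75 = 3.81×10^-7; Term 2 = ν·Q^9.4·(…)^5.2 = 3.58×10^-7
D = 0.66·(3.81×10^-7 + 3.58×10^-7)^0.04 = 0.3752 m = 375 mm
Check: V = 1.54 m/s, Re = 2.33×10^5, f = 0.01745, h_f = 11.7 m ≈ 12.5 m ✓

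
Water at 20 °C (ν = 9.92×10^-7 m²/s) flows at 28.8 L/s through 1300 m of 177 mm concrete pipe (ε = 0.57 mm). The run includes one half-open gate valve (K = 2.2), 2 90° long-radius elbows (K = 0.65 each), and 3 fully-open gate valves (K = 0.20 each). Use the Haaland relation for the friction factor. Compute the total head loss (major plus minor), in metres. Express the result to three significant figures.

V = 4Q/(πD²) = 1.170 m/s; V²/2g = 0.06983 m
Re = 2.09×10^5, ε/D = 0.00322 → f = 0.02730 (Haaland)
Major: h_f = f(L/D)·V²/2g = 0.02730·7345·0.06983 = 14.00 m
Minor: ΣK = 4.10; h_m = ΣK·V²/2g = 0.2863 m
Total H_L = 14.00 + 0.2863 = 14.29 m

H_L ≈ 14.3 m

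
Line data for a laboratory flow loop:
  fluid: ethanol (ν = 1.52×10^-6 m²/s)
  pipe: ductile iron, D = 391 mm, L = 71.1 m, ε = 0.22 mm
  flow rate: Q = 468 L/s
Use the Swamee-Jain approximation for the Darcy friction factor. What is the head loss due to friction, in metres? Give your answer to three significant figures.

h_f ≈ 2.49 m

V = 4Q/(πD²) = 4·0.468/(π·0.391²) = 3.898 m/s
Re = VD/ν = 3.898·0.391/1.52×10^-6 = 1.00×10^6 → turbulent
ε/D = 0.22/391 = 5.63×10^-4
Swamee-Jain: f = 0.01771
h_f = f(L/D)V²/(2g) = 0.01771·(71.1/0.391)·3.898²/(2·9.81) = 2.493 m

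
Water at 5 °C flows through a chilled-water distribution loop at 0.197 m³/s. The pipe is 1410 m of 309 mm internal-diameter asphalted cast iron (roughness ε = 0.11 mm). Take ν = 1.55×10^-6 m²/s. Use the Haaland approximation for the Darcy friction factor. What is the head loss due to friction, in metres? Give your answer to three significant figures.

h_f ≈ 26.6 m

V = 4Q/(πD²) = 4·0.197/(π·0.309²) = 2.627 m/s
Re = VD/ν = 2.627·0.309/1.55×10^-6 = 5.24×10^5 → turbulent
ε/D = 0.11/309 = 3.56×10^-4
Haaland: f = 0.01654
h_f = f(L/D)V²/(2g) = 0.01654·(1410/0.309)·2.627²/(2·9.81) = 26.55 m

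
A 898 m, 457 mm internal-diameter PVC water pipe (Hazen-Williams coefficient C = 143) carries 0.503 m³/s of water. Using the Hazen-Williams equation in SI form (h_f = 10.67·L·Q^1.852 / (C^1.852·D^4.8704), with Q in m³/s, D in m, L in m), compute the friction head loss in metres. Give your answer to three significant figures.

h_f = 10.67·898·0.503^1.852 / (143^1.852·0.457^4.8704) = 12.40 m

h_f ≈ 12.4 m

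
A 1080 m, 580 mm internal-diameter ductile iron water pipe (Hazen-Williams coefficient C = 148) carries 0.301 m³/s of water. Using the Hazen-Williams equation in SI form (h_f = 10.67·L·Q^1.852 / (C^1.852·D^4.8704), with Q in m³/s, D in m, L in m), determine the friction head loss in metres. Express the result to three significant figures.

h_f ≈ 1.69 m

h_f = 10.67·1080·0.301^1.852 / (148^1.852·0.580^4.8704) = 1.693 m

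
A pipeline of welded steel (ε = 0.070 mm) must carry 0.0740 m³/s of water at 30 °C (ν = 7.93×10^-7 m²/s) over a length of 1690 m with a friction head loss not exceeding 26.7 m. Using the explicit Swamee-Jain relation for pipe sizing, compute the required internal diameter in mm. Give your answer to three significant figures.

D ≈ 220 mm

Swamee-Jain (Type III): D = 0.66·[ε^1.25·(LQ²/(gh_f))^4.75 + ν·Q^9.4·(L/(gh_f))^5.2]^0.04
LQ²/(gh_f) = 0.03533; L/(gh_f) = 6.452
Term 1 = ε^1.25·(…)^4.75 = 8.13×10^-13; Term 2 = ν·Q^9.4·(…)^5.2 = 3.02×10^-13
D = 0.66·(8.13×10^-13 + 3.02×10^-13)^0.04 = 0.2195 m = 220 mm
Check: V = 1.96 m/s, Re = 5.41×10^5, f = 0.01644, h_f = 24.7 m ≈ 26.7 m ✓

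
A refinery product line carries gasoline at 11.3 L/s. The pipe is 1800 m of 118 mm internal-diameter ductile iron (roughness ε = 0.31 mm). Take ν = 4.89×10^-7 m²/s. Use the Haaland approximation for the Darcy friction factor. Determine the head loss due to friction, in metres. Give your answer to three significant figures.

h_f ≈ 21.4 m

V = 4Q/(πD²) = 4·0.0113/(π·0.118²) = 1.033 m/s
Re = VD/ν = 1.033·0.118/4.89×10^-7 = 2.49×10^5 → turbulent
ε/D = 0.31/118 = 0.00263
Haaland: f = 0.02580
h_f = f(L/D)V²/(2g) = 0.02580·(1800/0.118)·1.033²/(2·9.81) = 21.41 m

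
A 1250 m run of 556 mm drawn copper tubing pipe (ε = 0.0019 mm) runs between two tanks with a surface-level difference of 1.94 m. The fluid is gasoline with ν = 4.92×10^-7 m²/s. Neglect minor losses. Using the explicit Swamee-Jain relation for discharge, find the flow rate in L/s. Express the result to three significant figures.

Swamee-Jain (Type II): Q = -0.965·√(gD⁵h_f/L)·ln[ε/(3.7D) + √(3.17ν²L/(gD³h_f))]
√(gD⁵h_f/L) = √(9.81·0.556⁵·1.94/1250) = 0.02844
ε/(3.7D) = 9.24×10^-7; √(3.17ν²L/(gD³h_f)) = 1.71×10^-5
Q = -0.965·0.02844·ln(1.805×10^-5) = 0.2998 m³/s
Check: V = 1.23 m/s, Re = 1.40×10^6, f = 0.01109, h_f = 1.94 m ≈ 1.94 m ✓

Q ≈ 300 L/s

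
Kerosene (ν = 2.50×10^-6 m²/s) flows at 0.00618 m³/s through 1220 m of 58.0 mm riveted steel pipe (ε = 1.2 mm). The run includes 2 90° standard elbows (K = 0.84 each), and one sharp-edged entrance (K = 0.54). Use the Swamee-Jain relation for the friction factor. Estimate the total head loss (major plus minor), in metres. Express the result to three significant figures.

V = 4Q/(πD²) = 2.339 m/s; V²/2g = 0.2789 m
Re = 5.43×10^4, ε/D = 0.0207 → f = 0.05033 (Swamee-Jain)
Major: h_f = f(L/D)·V²/2g = 0.05033·21034·0.2789 = 295.2 m
Minor: ΣK = 2.22; h_m = ΣK·V²/2g = 0.6191 m
Total H_L = 295.2 + 0.6191 = 295.9 m

H_L ≈ 296 m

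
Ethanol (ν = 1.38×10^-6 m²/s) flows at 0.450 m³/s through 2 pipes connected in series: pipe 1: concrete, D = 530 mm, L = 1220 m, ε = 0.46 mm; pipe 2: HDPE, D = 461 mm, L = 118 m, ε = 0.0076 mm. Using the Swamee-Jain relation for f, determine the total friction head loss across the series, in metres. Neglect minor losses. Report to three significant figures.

Pipe 1: V = 2.040 m/s, Re = 7.83×10^5, ε/D = 8.68×10^-4, f = 0.01951, h_1 = f(L/D)V²/2g = 9.522 m
Pipe 2: V = 2.696 m/s, Re = 9.01×10^5, ε/D = 1.65×10^-5, f = 0.01219, h_2 = f(L/D)V²/2g = 1.156 m
Series → Q common, losses add: H = Σh = 10.68 m

H ≈ 10.7 m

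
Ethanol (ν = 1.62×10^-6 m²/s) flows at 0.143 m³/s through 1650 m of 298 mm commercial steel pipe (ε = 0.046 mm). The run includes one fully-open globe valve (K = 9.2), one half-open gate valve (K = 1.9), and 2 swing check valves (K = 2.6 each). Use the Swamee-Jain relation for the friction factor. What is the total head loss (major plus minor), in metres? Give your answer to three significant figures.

V = 4Q/(πD²) = 2.050 m/s; V²/2g = 0.2143 m
Re = 3.77×10^5, ε/D = 1.54×10^-4 → f = 0.01551 (Swamee-Jain)
Major: h_f = f(L/D)·V²/2g = 0.01551·5537·0.2143 = 18.40 m
Minor: ΣK = 16.3; h_m = ΣK·V²/2g = 3.492 m
Total H_L = 18.40 + 3.492 = 21.89 m

H_L ≈ 21.9 m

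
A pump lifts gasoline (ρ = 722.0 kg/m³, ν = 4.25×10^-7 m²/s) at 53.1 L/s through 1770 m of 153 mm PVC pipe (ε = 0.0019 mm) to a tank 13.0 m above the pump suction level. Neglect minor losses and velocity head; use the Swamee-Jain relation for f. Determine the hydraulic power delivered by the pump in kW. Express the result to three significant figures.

P_hyd ≈ 26.8 kW

V = 4Q/(πD²) = 2.888 m/s; Re = 1.04×10^6; ε/D = 1.24×10^-5; f = 0.01184
h_f = f(L/D)V²/2g = 58.24 m
Total head H = z + h_f = 13.0 + 58.24 = 71.24 m
P_hyd = ρgQH = 722.0·9.81·0.0531·71.24 = 26.79 kW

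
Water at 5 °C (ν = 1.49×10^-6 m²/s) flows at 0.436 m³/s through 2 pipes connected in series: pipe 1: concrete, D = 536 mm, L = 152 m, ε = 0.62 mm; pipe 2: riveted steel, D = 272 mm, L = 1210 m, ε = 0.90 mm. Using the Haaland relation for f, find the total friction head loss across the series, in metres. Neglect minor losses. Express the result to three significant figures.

Pipe 1: V = 1.932 m/s, Re = 6.95×10^5, ε/D = 0.00116, f = 0.02073, h_1 = f(L/D)V²/2g = 1.119 m
Pipe 2: V = 7.503 m/s, Re = 1.37×10^6, ε/D = 0.00331, f = 0.02704, h_2 = f(L/D)V²/2g = 345.2 m
Series → Q common, losses add: H = Σh = 346.3 m

H ≈ 346 m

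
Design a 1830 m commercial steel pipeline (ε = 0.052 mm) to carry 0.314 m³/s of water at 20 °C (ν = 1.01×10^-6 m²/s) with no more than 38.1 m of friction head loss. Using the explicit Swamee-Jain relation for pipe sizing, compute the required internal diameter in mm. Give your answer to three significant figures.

Swamee-Jain (Type III): D = 0.66·[ε^1.25·(LQ²/(gh_f))^4.75 + ν·Q^9.4·(L/(gh_f))^5.2]^0.04
LQ²/(gh_f) = 0.4827; L/(gh_f) = 4.896
Term 1 = ε^1.25·(…)^4.75 = 1.39×10^-7; Term 2 = ν·Q^9.4·(…)^5.2 = 7.29×10^-8
D = 0.66·(1.39×10^-7 + 7.29×10^-8)^0.04 = 0.3569 m = 357 mm
Check: V = 3.14 m/s, Re = 1.11×10^6, f = 0.01404, h_f = 36.1 m ≈ 38.1 m ✓

D ≈ 357 mm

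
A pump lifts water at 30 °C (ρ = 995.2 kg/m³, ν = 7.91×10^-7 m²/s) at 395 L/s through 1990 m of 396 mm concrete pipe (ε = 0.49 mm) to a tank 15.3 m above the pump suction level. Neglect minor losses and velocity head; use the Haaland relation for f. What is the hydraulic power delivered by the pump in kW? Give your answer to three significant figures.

P_hyd ≈ 271 kW

V = 4Q/(πD²) = 3.207 m/s; Re = 1.61×10^6; ε/D = 0.00124; f = 0.02088
h_f = f(L/D)V²/2g = 55.01 m
Total head H = z + h_f = 15.3 + 55.01 = 70.31 m
P_hyd = ρgQH = 995.2·9.81·0.395·70.31 = 271.1 kW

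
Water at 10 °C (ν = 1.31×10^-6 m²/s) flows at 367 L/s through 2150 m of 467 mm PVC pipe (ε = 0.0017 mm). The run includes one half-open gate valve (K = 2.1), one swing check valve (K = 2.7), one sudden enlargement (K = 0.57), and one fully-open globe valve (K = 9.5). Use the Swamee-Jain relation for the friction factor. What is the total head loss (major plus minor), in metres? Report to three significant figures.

H_L ≈ 16.7 m

V = 4Q/(πD²) = 2.143 m/s; V²/2g = 0.2340 m
Re = 7.64×10^5, ε/D = 3.64×10^-6 → f = 0.01223 (Swamee-Jain)
Major: h_f = f(L/D)·V²/2g = 0.01223·4604·0.2340 = 13.17 m
Minor: ΣK = 14.9; h_m = ΣK·V²/2g = 3.479 m
Total H_L = 13.17 + 3.479 = 16.65 m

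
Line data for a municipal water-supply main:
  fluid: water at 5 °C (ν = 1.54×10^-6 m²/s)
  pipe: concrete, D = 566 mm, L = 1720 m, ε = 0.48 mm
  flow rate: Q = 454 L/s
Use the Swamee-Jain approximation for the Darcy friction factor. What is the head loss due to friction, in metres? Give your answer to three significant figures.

V = 4Q/(πD²) = 4·0.454/(π·0.566²) = 1.804 m/s
Re = VD/ν = 1.804·0.566/1.54×10^-6 = 6.63×10^5 → turbulent
ε/D = 0.48/566 = 8.48×10^-4
Swamee-Jain: f = 0.01949
h_f = f(L/D)V²/(2g) = 0.01949·(1720/0.566)·1.804²/(2·9.81) = 9.830 m

h_f ≈ 9.83 m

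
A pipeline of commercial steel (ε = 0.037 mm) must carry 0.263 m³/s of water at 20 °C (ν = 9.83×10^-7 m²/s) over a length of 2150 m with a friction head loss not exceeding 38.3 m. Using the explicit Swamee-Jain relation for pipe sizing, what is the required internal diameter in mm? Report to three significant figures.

D ≈ 341 mm

Swamee-Jain (Type III): D = 0.66·[ε^1.25·(LQ²/(gh_f))^4.75 + ν·Q^9.4·(L/(gh_f))^5.2]^0.04
LQ²/(gh_f) = 0.3958; L/(gh_f) = 5.722
Term 1 = ε^1.25·(…)^4.75 = 3.53×10^-8; Term 2 = ν·Q^9.4·(…)^5.2 = 3.02×10^-8
D = 0.66·(3.53×10^-8 + 3.02×10^-8)^0.04 = 0.3406 m = 341 mm
Check: V = 2.89 m/s, Re = 1.00×10^6, f = 0.01363, h_f = 36.6 m ≈ 38.3 m ✓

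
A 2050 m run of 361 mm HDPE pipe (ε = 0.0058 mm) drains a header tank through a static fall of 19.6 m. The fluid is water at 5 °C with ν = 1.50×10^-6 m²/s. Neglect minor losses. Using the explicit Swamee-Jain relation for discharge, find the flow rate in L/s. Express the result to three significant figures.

Swamee-Jain (Type II): Q = -0.965·√(gD⁵h_f/L)·ln[ε/(3.7D) + √(3.17ν²L/(gD³h_f))]
√(gD⁵h_f/L) = √(9.81·0.361⁵·19.6/2050) = 0.02398
ε/(3.7D) = 4.34×10^-6; √(3.17ν²L/(gD³h_f)) = 4.02×10^-5
Q = -0.965·0.02398·ln(4.455×10^-5) = 0.2318 m³/s
Check: V = 2.27 m/s, Re = 5.45×10^5, f = 0.01316, h_f = 19.5 m ≈ 19.6 m ✓

Q ≈ 232 L/s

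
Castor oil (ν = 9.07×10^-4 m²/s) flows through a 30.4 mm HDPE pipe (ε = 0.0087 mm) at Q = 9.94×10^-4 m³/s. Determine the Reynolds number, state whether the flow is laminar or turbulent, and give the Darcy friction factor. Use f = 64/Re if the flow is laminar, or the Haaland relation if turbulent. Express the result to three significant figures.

Re ≈ 45.9; laminar; f = 64/Re ≈ 1.39

V = 4Q/(πD²) = 1.369 m/s
Re = VD/ν = 1.369·0.0304/9.07×10^-4 = 45.9
Re < 2300 → laminar → f = 64/Re = 1.394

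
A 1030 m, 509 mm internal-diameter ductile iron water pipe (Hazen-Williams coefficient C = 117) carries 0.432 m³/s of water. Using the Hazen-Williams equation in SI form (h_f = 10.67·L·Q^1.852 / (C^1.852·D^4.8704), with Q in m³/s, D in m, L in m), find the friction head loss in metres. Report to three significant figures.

h_f ≈ 9.21 m

h_f = 10.67·1030·0.432^1.852 / (117^1.852·0.509^4.8704) = 9.205 m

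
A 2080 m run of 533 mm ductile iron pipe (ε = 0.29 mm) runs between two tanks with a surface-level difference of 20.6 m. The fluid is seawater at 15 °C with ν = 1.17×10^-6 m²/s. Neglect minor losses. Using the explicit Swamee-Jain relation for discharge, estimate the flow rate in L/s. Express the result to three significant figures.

Swamee-Jain (Type II): Q = -0.965·√(gD⁵h_f/L)·ln[ε/(3.7D) + √(3.17ν²L/(gD³h_f))]
√(gD⁵h_f/L) = √(9.81·0.533⁵·20.6/2080) = 0.06465
ε/(3.7D) = 1.47×10^-4; √(3.17ν²L/(gD³h_f)) = 1.72×10^-5
Q = -0.965·0.06465·ln(1.642×10^-4) = 0.5436 m³/s
Check: V = 2.44 m/s, Re = 1.11×10^6, f = 0.01754, h_f = 20.7 m ≈ 20.6 m ✓

Q ≈ 544 L/s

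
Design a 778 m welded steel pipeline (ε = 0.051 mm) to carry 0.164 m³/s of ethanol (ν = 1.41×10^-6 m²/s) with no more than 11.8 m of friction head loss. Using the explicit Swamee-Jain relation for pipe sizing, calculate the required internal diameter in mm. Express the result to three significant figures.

D ≈ 299 mm

Swamee-Jain (Type III): D = 0.66·[ε^1.25·(LQ²/(gh_f))^4.75 + ν·Q^9.4·(L/(gh_f))^5.2]^0.04
LQ²/(gh_f) = 0.1808; L/(gh_f) = 6.721
Term 1 = ε^1.25·(…)^4.75 = 1.28×10^-9; Term 2 = ν·Q^9.4·(…)^5.2 = 1.18×10^-9
D = 0.66·(1.28×10^-9 + 1.18×10^-9)^0.04 = 0.2986 m = 299 mm
Check: V = 2.34 m/s, Re = 4.96×10^5, f = 0.01524, h_f = 11.1 m ≈ 11.8 m ✓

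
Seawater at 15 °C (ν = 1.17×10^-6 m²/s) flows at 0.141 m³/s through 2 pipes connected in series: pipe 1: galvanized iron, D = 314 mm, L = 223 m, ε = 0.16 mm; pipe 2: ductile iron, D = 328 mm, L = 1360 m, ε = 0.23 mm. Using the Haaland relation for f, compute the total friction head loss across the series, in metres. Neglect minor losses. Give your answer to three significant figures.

H ≈ 13.2 m

Pipe 1: V = 1.821 m/s, Re = 4.89×10^5, ε/D = 5.10×10^-4, f = 0.01766, h_1 = f(L/D)V²/2g = 2.119 m
Pipe 2: V = 1.669 m/s, Re = 4.68×10^5, ε/D = 7.01×10^-4, f = 0.01879, h_2 = f(L/D)V²/2g = 11.06 m
Series → Q common, losses add: H = Σh = 13.18 m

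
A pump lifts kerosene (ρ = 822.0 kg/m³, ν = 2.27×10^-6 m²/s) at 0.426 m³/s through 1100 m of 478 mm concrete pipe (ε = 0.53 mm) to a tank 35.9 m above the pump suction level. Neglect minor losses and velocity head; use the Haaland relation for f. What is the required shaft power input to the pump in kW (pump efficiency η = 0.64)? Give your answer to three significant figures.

P_shaft ≈ 266 kW

V = 4Q/(πD²) = 2.374 m/s; Re = 5.00×10^5; ε/D = 0.00111; f = 0.02066
h_f = f(L/D)V²/2g = 13.66 m
Total head H = z + h_f = 35.9 + 13.66 = 49.56 m
P_hyd = ρgQH = 822.0·9.81·0.426·49.56 = 170.2 kW
P_shaft = P_hyd/η = 170.2/0.64 = 266.0 kW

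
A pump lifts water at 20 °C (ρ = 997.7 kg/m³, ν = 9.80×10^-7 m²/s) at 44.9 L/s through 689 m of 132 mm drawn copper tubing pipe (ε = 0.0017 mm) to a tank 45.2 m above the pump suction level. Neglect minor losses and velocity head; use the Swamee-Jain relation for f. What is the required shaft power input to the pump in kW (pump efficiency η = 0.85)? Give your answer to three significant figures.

P_shaft ≈ 43.5 kW

V = 4Q/(πD²) = 3.281 m/s; Re = 4.42×10^5; ε/D = 1.29×10^-5; f = 0.01358
h_f = f(L/D)V²/2g = 38.88 m
Total head H = z + h_f = 45.2 + 38.88 = 84.08 m
P_hyd = ρgQH = 997.7·9.81·0.0449·84.08 = 36.95 kW
P_shaft = P_hyd/η = 36.95/0.85 = 43.47 kW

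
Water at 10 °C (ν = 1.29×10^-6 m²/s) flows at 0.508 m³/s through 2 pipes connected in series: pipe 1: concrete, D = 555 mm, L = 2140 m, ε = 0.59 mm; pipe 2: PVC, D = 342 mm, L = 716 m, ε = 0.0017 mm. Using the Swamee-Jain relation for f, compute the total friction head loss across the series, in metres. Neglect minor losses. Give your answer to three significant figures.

Pipe 1: V = 2.100 m/s, Re = 9.03×10^5, ε/D = 0.00106, f = 0.02035, h_1 = f(L/D)V²/2g = 17.63 m
Pipe 2: V = 5.530 m/s, Re = 1.47×10^6, ε/D = 4.97×10^-6, f = 0.01105, h_2 = f(L/D)V²/2g = 36.06 m
Series → Q common, losses add: H = Σh = 53.70 m

H ≈ 53.7 m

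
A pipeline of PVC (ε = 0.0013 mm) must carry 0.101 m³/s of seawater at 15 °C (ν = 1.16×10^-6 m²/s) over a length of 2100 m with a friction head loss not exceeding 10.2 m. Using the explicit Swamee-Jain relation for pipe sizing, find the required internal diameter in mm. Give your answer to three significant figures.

D ≈ 304 mm

Swamee-Jain (Type III): D = 0.66·[ε^1.25·(LQ²/(gh_f))^4.75 + ν·Q^9.4·(L/(gh_f))^5.2]^0.04
LQ²/(gh_f) = 0.2141; L/(gh_f) = 20.99
Term 1 = ε^1.25·(…)^4.75 = 2.90×10^-11; Term 2 = ν·Q^9.4·(…)^5.2 = 3.80×10^-9
D = 0.66·(2.90×10^-11 + 3.80×10^-9)^0.04 = 0.3040 m = 304 mm
Check: V = 1.39 m/s, Re = 3.65×10^5, f = 0.01392, h_f = 9.49 m ≈ 10.2 m ✓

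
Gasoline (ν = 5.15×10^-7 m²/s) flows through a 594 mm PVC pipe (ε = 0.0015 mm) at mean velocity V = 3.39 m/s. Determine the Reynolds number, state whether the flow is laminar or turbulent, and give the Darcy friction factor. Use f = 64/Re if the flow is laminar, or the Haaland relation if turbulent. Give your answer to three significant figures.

Re = VD/ν = 3.390·0.594/5.15×10^-7 = 3.91×10^6
Re > 4000 → turbulent; ε/D = 2.53×10^-6
Haaland: f = 0.009435

Re ≈ 3.91×10^6; turbulent; f ≈ 0.00944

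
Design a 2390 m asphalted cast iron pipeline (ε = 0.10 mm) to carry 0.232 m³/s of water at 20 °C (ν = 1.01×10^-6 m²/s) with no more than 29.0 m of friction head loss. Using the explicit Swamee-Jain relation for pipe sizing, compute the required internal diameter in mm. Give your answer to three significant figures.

D ≈ 362 mm

Swamee-Jain (Type III): D = 0.66·[ε^1.25·(LQ²/(gh_f))^4.75 + ν·Q^9.4·(L/(gh_f))^5.2]^0.04
LQ²/(gh_f) = 0.4522; L/(gh_f) = 8.401
Term 1 = ε^1.25·(…)^4.75 = 2.31×10^-7; Term 2 = ν·Q^9.4·(…)^5.2 = 7.02×10^-8
D = 0.66·(2.31×10^-7 + 7.02×10^-8)^0.04 = 0.3620 m = 362 mm
Check: V = 2.25 m/s, Re = 8.08×10^5, f = 0.01570, h_f = 26.9 m ≈ 29.0 m ✓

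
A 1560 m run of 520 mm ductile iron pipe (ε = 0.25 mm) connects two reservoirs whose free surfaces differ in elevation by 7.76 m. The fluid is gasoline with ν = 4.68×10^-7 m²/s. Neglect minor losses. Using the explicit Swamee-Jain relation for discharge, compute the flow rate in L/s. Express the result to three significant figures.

Q ≈ 369 L/s

Swamee-Jain (Type II): Q = -0.965·√(gD⁵h_f/L)·ln[ε/(3.7D) + √(3.17ν²L/(gD³h_f))]
√(gD⁵h_f/L) = √(9.81·0.520⁵·7.76/1560) = 0.04307
ε/(3.7D) = 1.30×10^-4; √(3.17ν²L/(gD³h_f)) = 1.01×10^-5
Q = -0.965·0.04307·ln(1.400×10^-4) = 0.3689 m³/s
Check: V = 1.74 m/s, Re = 1.93×10^6, f = 0.01690, h_f = 7.80 m ≈ 7.76 m ✓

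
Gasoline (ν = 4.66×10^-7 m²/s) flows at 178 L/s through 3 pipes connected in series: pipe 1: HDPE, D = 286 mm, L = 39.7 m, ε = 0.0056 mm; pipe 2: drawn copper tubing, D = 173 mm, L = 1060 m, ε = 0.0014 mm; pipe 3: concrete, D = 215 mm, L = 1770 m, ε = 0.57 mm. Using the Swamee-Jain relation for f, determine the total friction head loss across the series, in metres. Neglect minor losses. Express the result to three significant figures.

H ≈ 439 m

Pipe 1: V = 2.771 m/s, Re = 1.70×10^6, ε/D = 1.96×10^-5, f = 0.01127, h_1 = f(L/D)V²/2g = 0.6119 m
Pipe 2: V = 7.572 m/s, Re = 2.81×10^6, ε/D = 8.09×10^-6, f = 0.01020, h_2 = f(L/D)V²/2g = 182.7 m
Pipe 3: V = 4.903 m/s, Re = 2.26×10^6, ε/D = 0.00265, f = 0.02539, h_3 = f(L/D)V²/2g = 256.1 m
Series → Q common, losses add: H = Σh = 439.3 m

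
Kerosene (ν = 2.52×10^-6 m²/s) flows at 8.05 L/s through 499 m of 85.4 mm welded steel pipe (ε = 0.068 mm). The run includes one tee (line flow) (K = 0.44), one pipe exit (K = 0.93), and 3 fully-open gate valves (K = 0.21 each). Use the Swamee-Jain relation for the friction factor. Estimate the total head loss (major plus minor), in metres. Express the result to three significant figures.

H_L ≈ 14.2 m

V = 4Q/(πD²) = 1.405 m/s; V²/2g = 0.1007 m
Re = 4.76×10^4, ε/D = 7.96×10^-4 → f = 0.02374 (Swamee-Jain)
Major: h_f = f(L/D)·V²/2g = 0.02374·5843·0.1007 = 13.97 m
Minor: ΣK = 2.00; h_m = ΣK·V²/2g = 0.2013 m
Total H_L = 13.97 + 0.2013 = 14.17 m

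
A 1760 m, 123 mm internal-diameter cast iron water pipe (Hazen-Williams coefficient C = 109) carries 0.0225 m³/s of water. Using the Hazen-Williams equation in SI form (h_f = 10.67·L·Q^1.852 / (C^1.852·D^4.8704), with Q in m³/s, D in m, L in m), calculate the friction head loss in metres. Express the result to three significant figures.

h_f ≈ 76.1 m

h_f = 10.67·1760·0.0225^1.852 / (109^1.852·0.123^4.8704) = 76.06 m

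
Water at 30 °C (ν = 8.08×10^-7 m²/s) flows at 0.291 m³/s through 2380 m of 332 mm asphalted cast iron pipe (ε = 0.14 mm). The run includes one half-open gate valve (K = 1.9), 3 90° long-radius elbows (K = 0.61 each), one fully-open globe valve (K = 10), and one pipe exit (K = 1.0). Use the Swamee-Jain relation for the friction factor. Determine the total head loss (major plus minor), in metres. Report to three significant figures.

H_L ≈ 77.0 m

V = 4Q/(πD²) = 3.361 m/s; V²/2g = 0.5759 m
Re = 1.38×10^6, ε/D = 4.22×10^-4 → f = 0.01658 (Swamee-Jain)
Major: h_f = f(L/D)·V²/2g = 0.01658·7169·0.5759 = 68.47 m
Minor: ΣK = 14.7; h_m = ΣK·V²/2g = 8.483 m
Total H_L = 68.47 + 8.483 = 76.95 m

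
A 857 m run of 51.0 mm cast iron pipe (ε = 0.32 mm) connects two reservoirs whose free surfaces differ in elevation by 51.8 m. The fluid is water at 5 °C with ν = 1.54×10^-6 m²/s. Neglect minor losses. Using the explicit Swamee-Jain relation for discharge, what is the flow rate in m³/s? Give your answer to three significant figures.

Q ≈ 0.00271 m³/s

Swamee-Jain (Type II): Q = -0.965·√(gD⁵h_f/L)·ln[ε/(3.7D) + √(3.17ν²L/(gD³h_f))]
√(gD⁵h_f/L) = √(9.81·0.0510⁵·51.8/857) = 4.523×10^-4
ε/(3.7D) = 0.00170; √(3.17ν²L/(gD³h_f)) = 3.09×10^-4
Q = -0.965·4.523×10^-4·ln(0.002005) = 0.002711 m³/s
Check: V = 1.33 m/s, Re = 4.40×10^4, f = 0.03474, h_f = 52.4 m ≈ 51.8 m ✓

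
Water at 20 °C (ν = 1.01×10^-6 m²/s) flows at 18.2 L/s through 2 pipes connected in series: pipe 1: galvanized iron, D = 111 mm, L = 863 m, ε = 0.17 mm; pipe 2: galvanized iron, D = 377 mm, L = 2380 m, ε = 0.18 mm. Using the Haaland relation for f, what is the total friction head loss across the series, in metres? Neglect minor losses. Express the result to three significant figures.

Pipe 1: V = 1.881 m/s, Re = 2.07×10^5, ε/D = 0.00153, f = 0.02279, h_1 = f(L/D)V²/2g = 31.95 m
Pipe 2: V = 0.1630 m/s, Re = 6.09×10^4, ε/D = 4.77×10^-4, f = 0.02147, h_2 = f(L/D)V²/2g = 0.1836 m
Series → Q common, losses add: H = Σh = 32.14 m

H ≈ 32.1 m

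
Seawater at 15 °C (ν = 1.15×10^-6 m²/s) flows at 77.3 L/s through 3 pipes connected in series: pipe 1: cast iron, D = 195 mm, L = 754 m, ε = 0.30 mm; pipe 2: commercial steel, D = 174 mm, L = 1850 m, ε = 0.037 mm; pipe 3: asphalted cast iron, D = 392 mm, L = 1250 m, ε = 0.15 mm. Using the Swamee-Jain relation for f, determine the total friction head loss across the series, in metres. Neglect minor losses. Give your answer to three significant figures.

H ≈ 121 m

Pipe 1: V = 2.588 m/s, Re = 4.39×10^5, ε/D = 0.00154, f = 0.02249, h_1 = f(L/D)V²/2g = 29.70 m
Pipe 2: V = 3.251 m/s, Re = 4.92×10^5, ε/D = 2.13×10^-4, f = 0.01565, h_2 = f(L/D)V²/2g = 89.62 m
Pipe 3: V = 0.6405 m/s, Re = 2.18×10^5, ε/D = 3.83×10^-4, f = 0.01813, h_3 = f(L/D)V²/2g = 1.209 m
Series → Q common, losses add: H = Σh = 120.5 m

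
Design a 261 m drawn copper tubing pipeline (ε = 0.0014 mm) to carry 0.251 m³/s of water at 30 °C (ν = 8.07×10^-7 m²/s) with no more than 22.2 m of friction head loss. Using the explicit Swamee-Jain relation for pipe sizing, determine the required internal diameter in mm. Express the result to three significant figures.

Swamee-Jain (Type III): D = 0.66·[ε^1.25·(LQ²/(gh_f))^4.75 + ν·Q^9.4·(L/(gh_f))^5.2]^0.04
LQ²/(gh_f) = 0.07550; L/(gh_f) = 1.198
Term 1 = ε^1.25·(…)^4.75 = 2.25×10^-13; Term 2 = ν·Q^9.4·(…)^5.2 = 4.71×10^-12
D = 0.66·(2.25×10^-13 + 4.71×10^-12)^0.04 = 0.2329 m = 233 mm
Check: V = 5.89 m/s, Re = 1.70×10^6, f = 0.01084, h_f = 21.5 m ≈ 22.2 m ✓

D ≈ 233 mm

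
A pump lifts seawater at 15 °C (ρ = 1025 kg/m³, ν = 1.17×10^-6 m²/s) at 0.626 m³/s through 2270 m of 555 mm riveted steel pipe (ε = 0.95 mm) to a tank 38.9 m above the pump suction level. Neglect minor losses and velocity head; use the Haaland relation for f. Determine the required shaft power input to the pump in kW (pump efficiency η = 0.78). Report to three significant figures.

P_shaft ≈ 569 kW

V = 4Q/(πD²) = 2.588 m/s; Re = 1.23×10^6; ε/D = 0.00171; f = 0.02267
h_f = f(L/D)V²/2g = 31.65 m
Total head H = z + h_f = 38.9 + 31.65 = 70.55 m
P_hyd = ρgQH = 1025·9.81·0.626·70.55 = 444.1 kW
P_shaft = P_hyd/η = 444.1/0.78 = 569.3 kW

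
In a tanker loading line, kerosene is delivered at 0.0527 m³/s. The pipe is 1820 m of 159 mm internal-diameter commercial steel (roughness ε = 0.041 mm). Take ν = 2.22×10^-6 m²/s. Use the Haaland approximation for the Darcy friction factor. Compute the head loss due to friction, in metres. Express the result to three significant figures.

V = 4Q/(πD²) = 4·0.0527/(π·0.159²) = 2.654 m/s
Re = VD/ν = 2.654·0.159/2.22×10^-6 = 1.90×10^5 → turbulent
ε/D = 0.041/159 = 2.58×10^-4
Haaland: f = 0.01735
h_f = f(L/D)V²/(2g) = 0.01735·(1820/0.159)·2.654²/(2·9.81) = 71.32 m

h_f ≈ 71.3 m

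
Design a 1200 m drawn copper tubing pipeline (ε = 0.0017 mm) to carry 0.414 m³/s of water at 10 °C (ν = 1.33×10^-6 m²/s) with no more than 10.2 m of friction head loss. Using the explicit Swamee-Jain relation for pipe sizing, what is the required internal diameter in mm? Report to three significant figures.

D ≈ 463 mm

Swamee-Jain (Type III): D = 0.66·[ε^1.25·(LQ²/(gh_f))^4.75 + ν·Q^9.4·(L/(gh_f))^5.2]^0.04
LQ²/(gh_f) = 2.055; L/(gh_f) = 11.99
Term 1 = ε^1.25·(…)^4.75 = 1.88×10^-6; Term 2 = ν·Q^9.4·(…)^5.2 = 1.36×10^-4
D = 0.66·(1.88×10^-6 + 1.36×10^-4)^0.04 = 0.4625 m = 463 mm
Check: V = 2.46 m/s, Re = 8.57×10^5, f = 0.01200, h_f = 9.63 m ≈ 10.2 m ✓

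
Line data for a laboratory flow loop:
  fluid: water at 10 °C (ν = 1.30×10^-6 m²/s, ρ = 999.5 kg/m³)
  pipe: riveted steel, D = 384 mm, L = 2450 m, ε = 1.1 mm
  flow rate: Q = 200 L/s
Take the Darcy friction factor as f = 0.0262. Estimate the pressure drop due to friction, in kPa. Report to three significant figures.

Δp ≈ 249 kPa

V = 4Q/(πD²) = 4·0.200/(π·0.384²) = 1.727 m/s
h_f = f(L/D)V²/(2g) = 0.02620·(2450/0.384)·1.727²/(2·9.81) = 25.41 m
Δp = ρg·h_f = 999.5·9.81·25.41 = 249.1 kPa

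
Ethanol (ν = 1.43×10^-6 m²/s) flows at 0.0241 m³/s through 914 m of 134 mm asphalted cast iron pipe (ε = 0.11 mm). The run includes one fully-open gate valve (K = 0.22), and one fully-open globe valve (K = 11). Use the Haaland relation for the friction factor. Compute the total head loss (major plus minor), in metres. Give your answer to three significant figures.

H_L ≈ 22.5 m

V = 4Q/(πD²) = 1.709 m/s; V²/2g = 0.1488 m
Re = 1.60×10^5, ε/D = 8.21×10^-4 → f = 0.02047 (Haaland)
Major: h_f = f(L/D)·V²/2g = 0.02047·6821·0.1488 = 20.79 m
Minor: ΣK = 11.2; h_m = ΣK·V²/2g = 1.670 m
Total H_L = 20.79 + 1.670 = 22.46 m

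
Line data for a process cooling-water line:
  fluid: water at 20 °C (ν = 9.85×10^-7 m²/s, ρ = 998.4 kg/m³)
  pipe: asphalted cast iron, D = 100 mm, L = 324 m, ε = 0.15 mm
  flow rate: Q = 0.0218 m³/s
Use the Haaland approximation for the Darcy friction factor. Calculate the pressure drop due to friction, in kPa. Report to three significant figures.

Δp ≈ 280 kPa

V = 4Q/(πD²) = 4·0.0218/(π·0.100²) = 2.776 m/s
Re = VD/ν = 2.776·0.100/9.85×10^-7 = 2.82×10^5 → turbulent
ε/D = 0.15/100 = 0.00150
Haaland: f = 0.02246
h_f = f(L/D)V²/(2g) = 0.02246·(324/0.100)·2.776²/(2·9.81) = 28.57 m
Δp = ρg·h_f = 998.4·9.81·28.57 = 279.8 kPa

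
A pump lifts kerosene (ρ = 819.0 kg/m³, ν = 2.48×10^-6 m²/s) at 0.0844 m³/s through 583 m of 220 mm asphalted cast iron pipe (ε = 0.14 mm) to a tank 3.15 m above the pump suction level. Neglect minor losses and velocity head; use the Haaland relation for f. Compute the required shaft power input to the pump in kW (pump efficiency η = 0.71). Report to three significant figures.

V = 4Q/(πD²) = 2.220 m/s; Re = 1.97×10^5; ε/D = 6.36×10^-4; f = 0.01935
h_f = f(L/D)V²/2g = 12.88 m
Total head H = z + h_f = 3.15 + 12.88 = 16.03 m
P_hyd = ρgQH = 819.0·9.81·0.0844·16.03 = 10.87 kW
P_shaft = P_hyd/η = 10.87/0.71 = 15.31 kW

P_shaft ≈ 15.3 kW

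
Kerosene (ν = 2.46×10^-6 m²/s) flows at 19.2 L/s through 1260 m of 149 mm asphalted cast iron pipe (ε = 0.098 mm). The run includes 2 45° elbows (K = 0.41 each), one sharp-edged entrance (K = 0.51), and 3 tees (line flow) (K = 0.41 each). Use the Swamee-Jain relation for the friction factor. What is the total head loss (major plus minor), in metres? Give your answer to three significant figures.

V = 4Q/(πD²) = 1.101 m/s; V²/2g = 0.06180 m
Re = 6.67×10^4, ε/D = 6.58×10^-4 → f = 0.02218 (Swamee-Jain)
Major: h_f = f(L/D)·V²/2g = 0.02218·8456·0.06180 = 11.59 m
Minor: ΣK = 2.56; h_m = ΣK·V²/2g = 0.1582 m
Total H_L = 11.59 + 0.1582 = 11.75 m

H_L ≈ 11.7 m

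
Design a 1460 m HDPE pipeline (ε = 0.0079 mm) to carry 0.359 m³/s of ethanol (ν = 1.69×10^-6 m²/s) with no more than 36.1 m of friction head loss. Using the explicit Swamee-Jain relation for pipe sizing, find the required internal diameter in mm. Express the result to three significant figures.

Swamee-Jain (Type III): D = 0.66·[ε^1.25·(LQ²/(gh_f))^4.75 + ν·Q^9.4·(L/(gh_f))^5.2]^0.04
LQ²/(gh_f) = 0.5313; L/(gh_f) = 4.123
Term 1 = ε^1.25·(…)^4.75 = 2.08×10^-8; Term 2 = ν·Q^9.4·(…)^5.2 = 1.76×10^-7
D = 0.66·(2.08×10^-8 + 1.76×10^-7)^0.04 = 0.3559 m = 356 mm
Check: V = 3.61 m/s, Re = 7.60×10^5, f = 0.01261, h_f = 34.4 m ≈ 36.1 m ✓

D ≈ 356 mm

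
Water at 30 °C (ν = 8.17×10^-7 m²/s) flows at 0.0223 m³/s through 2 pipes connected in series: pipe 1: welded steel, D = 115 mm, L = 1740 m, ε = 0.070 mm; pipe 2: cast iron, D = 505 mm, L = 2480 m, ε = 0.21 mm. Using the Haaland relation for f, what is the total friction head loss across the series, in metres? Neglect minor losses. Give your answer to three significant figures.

Pipe 1: V = 2.147 m/s, Re = 3.02×10^5, ε/D = 6.09×10^-4, f = 0.01867, h_1 = f(L/D)V²/2g = 66.36 m
Pipe 2: V = 0.1113 m/s, Re = 6.88×10^4, ε/D = 4.16×10^-4, f = 0.02083, h_2 = f(L/D)V²/2g = 0.06464 m
Series → Q common, losses add: H = Σh = 66.43 m

H ≈ 66.4 m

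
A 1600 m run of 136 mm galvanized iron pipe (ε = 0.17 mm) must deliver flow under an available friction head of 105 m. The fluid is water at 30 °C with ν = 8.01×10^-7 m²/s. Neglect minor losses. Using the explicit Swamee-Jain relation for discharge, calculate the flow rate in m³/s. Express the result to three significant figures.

Swamee-Jain (Type II): Q = -0.965·√(gD⁵h_f/L)·ln[ε/(3.7D) + √(3.17ν²L/(gD³h_f))]
√(gD⁵h_f/L) = √(9.81·0.136⁵·105/1600) = 0.005473
ε/(3.7D) = 3.38×10^-4; √(3.17ν²L/(gD³h_f)) = 3.54×10^-5
Q = -0.965·0.005473·ln(3.733×10^-4) = 0.04169 m³/s
Check: V = 2.87 m/s, Re = 4.87×10^5, f = 0.02139, h_f = 106 m ≈ 105 m ✓

Q ≈ 0.0417 m³/s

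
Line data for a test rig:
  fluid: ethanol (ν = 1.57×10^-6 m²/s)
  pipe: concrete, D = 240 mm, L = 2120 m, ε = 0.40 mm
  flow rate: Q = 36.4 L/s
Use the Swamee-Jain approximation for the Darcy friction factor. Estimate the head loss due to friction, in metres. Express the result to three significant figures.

h_f ≈ 7.02 m

V = 4Q/(πD²) = 4·0.0364/(π·0.240²) = 0.8046 m/s
Re = VD/ν = 0.8046·0.240/1.57×10^-6 = 1.23×10^5 → turbulent
ε/D = 0.40/240 = 0.00167
Swamee-Jain: f = 0.02410
h_f = f(L/D)V²/(2g) = 0.02410·(2120/0.240)·0.8046²/(2·9.81) = 7.023 m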